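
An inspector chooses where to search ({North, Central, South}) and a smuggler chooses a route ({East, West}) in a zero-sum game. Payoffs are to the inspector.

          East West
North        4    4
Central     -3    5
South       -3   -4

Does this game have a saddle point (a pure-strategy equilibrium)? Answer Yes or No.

Yes

Row minima: North → 4, Central → -3, South → -4; maximin = 4.
Column maxima: East → 4, West → 5; minimax = 4.
maximin = minimax = 4, so a saddle point exists.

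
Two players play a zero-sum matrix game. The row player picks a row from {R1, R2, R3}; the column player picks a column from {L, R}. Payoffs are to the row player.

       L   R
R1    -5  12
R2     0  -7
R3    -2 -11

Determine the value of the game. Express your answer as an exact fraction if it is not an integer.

-35/24

Row minima: R1 → -5, R2 → -7, R3 → -11; maximin = -5.
Column maxima: L → 0, R → 12; minimax = 0.
-5 ≠ 0, so there is no saddle point; optimal play is mixed.
R3 is strictly dominated by R2, so the row player never plays it.
On the remaining 2×2 (R1, R2 vs L, R):
Let the row player play R1 with probability p. Expected payoff against L: (-5)p + 0(1−p) = −5p; against R: 12p + (-7)(1−p) = 19p − 7.
Setting these equal: −5p = 19p − 7 ⇒ −24p = -7 ⇒ p = 7/24, and the value is (-5)·(7/24) = -35/24.
For the column player: with q = P(L), equating R1's and R2's payoffs gives −17q + 12 = 7q − 7 ⇒ q = 19/24.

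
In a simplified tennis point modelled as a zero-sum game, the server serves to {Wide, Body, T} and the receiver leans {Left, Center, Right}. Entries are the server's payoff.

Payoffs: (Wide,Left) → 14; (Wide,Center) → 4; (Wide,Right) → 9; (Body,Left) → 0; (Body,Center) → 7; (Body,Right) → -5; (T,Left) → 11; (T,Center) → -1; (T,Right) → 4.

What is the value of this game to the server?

Row minima: Wide → 4, Body → -5, T → -1; maximin = 4.
Column maxima: Left → 14, Center → 7, Right → 9; minimax = 7.
4 ≠ 7, so there is no saddle point; optimal play is mixed.
T is strictly dominated by Wide, so the server never plays it.
Left is strictly dominated by Right (it gives the server strictly more in every row), so the receiver never plays it.
On the remaining 2×2 (Wide, Body vs Center, Right):
Let the server play Wide with probability p. Expected payoff against Center: 4p + 7(1−p) = −3p + 7; against Right: 9p + (-5)(1−p) = 14p − 5.
Setting these equal: −3p + 7 = 14p − 5 ⇒ −17p = -12 ⇒ p = 12/17, and the value is (-3)·(12/17) + 7 = 83/17.
For the receiver: with q = P(Center), equating Wide's and Body's payoffs gives −5q + 9 = 12q − 5 ⇒ q = 14/17.

83/17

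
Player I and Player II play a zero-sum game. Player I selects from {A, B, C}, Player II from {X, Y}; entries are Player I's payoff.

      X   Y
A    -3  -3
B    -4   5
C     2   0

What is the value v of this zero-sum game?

Row minima: A → -3, B → -4, C → 0; maximin = 0.
Column maxima: X → 2, Y → 5; minimax = 2.
0 ≠ 2, so there is no saddle point; optimal play is mixed.
A is strictly dominated by C, so Player I never plays it.
On the remaining 2×2 (B, C vs X, Y):
Let Player I play B with probability p. Expected payoff against X: (-4)p + 2(1−p) = −6p + 2; against Y: 5p + 0(1−p) = 5p.
Setting these equal: −6p + 2 = 5p ⇒ −11p = -2 ⇒ p = 2/11, and the value is (-6)·(2/11) + 2 = 10/11.
For Player II: with q = P(X), equating B's and C's payoffs gives −9q + 5 = 2q ⇒ q = 5/11.

10/11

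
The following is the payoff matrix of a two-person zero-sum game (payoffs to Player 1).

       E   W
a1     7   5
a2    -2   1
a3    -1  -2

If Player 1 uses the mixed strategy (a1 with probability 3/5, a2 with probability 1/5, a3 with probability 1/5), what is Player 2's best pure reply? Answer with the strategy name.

W

If Player 2 plays E, Player 1's expected payoff is (3/5)·7 + (1/5)·(-2) + (1/5)·(-1) = 18/5.
If Player 2 plays W, Player 1's expected payoff is (3/5)·5 + (1/5)·1 + (1/5)·(-2) = 14/5.
Player 2 minimizes Player 1's payoff; the smallest is 14/5, so the best response is W.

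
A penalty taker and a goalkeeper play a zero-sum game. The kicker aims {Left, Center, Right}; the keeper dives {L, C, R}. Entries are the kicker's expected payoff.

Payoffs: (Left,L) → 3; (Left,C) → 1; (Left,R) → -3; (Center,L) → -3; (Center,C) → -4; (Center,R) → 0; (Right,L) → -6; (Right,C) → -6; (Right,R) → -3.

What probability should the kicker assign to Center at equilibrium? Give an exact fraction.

Row minima: Left → -3, Center → -4, Right → -6; maximin = -3.
Column maxima: L → 3, C → 1, R → 0; minimax = 0.
-3 ≠ 0, so there is no saddle point; optimal play is mixed.
Right is strictly dominated by Center, so the kicker never plays it.
With Right eliminated, L is strictly dominated by C (it gives the kicker strictly more in every remaining row), so the keeper never plays it.
On the remaining 2×2 (Left, Center vs C, R):
Let the kicker play Left with probability p. Expected payoff against C: 1p + (-4)(1−p) = 5p − 4; against R: (-3)p + 0(1−p) = −3p.
Setting these equal: 5p − 4 = −3p ⇒ 8p = 4 ⇒ p = 1/2, and the value is (5)·(1/2) − 4 = -3/2.
For the keeper: with q = P(C), equating Left's and Center's payoffs gives 4q − 3 = −4q ⇒ q = 3/8.

1/2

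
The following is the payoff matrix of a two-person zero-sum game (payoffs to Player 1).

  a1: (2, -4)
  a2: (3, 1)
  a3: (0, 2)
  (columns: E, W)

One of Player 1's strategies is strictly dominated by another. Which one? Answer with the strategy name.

a1

a2 gives a strictly higher payoff than a1 against every column: 3 > 2, 1 > -4.
So a1 is strictly dominated and Player 1 never plays it.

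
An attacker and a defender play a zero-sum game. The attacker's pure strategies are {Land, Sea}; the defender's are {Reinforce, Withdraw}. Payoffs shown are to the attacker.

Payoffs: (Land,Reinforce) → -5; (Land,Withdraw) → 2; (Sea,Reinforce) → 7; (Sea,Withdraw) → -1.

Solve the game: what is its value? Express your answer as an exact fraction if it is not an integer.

Row minima: Land → -5, Sea → -1; maximin = -1.
Column maxima: Reinforce → 7, Withdraw → 2; minimax = 2.
-1 ≠ 2, so there is no saddle point; optimal play is mixed.
Let the attacker play Land with probability p. Expected payoff against Reinforce: (-5)p + 7(1−p) = −12p + 7; against Withdraw: 2p + (-1)(1−p) = 3p − 1.
Setting these equal: −12p + 7 = 3p − 1 ⇒ −15p = -8 ⇒ p = 8/15, and the value is (-12)·(8/15) + 7 = 3/5.
For the defender: with q = P(Reinforce), equating Land's and Sea's payoffs gives −7q + 2 = 8q − 1 ⇒ q = 1/5.

3/5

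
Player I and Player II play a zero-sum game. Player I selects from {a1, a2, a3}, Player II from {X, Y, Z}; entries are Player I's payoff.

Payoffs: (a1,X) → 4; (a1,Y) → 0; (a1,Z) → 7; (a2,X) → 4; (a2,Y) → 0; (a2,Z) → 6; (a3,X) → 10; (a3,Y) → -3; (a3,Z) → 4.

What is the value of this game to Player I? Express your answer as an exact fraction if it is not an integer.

0

Row minima: a1 → 0, a2 → 0, a3 → -3; maximin = 0.
Column maxima: X → 10, Y → 0, Z → 7; minimax = 0.
Since maximin = minimax = 0, there is a saddle point and the value is 0.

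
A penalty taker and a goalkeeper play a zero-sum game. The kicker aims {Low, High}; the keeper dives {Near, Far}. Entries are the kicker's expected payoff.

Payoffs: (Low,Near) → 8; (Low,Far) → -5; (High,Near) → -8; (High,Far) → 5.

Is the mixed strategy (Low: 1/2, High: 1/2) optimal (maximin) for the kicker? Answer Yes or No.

Yes

Against Near this mix gives (1/2)·8 + (1/2)·(-8) = 0.
Against Far this mix gives (1/2)·(-5) + (1/2)·5 = 0.
All of the keeper's active replies (Near, Far) yield 0, and no column does worse for the kicker. The mix makes the keeper indifferent and guarantees 0, so it is optimal.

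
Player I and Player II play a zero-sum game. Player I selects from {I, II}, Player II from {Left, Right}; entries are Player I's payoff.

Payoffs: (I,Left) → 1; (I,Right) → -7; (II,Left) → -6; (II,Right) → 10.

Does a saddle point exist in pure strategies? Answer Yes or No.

No

Row minima: I → -7, II → -6; maximin = -6.
Column maxima: Left → 1, Right → 10; minimax = 1.
-6 ≠ 1, so no pure-strategy equilibrium exists.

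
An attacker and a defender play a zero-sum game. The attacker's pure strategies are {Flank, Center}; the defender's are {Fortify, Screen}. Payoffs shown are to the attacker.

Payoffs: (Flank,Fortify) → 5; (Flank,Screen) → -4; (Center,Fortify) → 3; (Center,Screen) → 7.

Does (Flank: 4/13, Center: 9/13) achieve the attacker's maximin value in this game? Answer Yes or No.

Yes

Against Fortify this mix gives (4/13)·5 + (9/13)·3 = 47/13.
Against Screen this mix gives (4/13)·(-4) + (9/13)·7 = 47/13.
All of the defender's active replies (Fortify, Screen) yield 47/13, and no column does worse for the attacker. The mix makes the defender indifferent and guarantees 47/13, so it is optimal.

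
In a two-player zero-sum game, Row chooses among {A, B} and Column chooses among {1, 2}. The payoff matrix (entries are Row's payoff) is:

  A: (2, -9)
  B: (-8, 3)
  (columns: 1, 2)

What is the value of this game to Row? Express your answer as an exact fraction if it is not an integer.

-3

Row minima: A → -9, B → -8; maximin = -8.
Column maxima: 1 → 2, 2 → 3; minimax = 2.
-8 ≠ 2, so there is no saddle point; optimal play is mixed.
Let Row play A with probability p. Expected payoff against 1: 2p + (-8)(1−p) = 10p − 8; against 2: (-9)p + 3(1−p) = −12p + 3.
Setting these equal: 10p − 8 = −12p + 3 ⇒ 22p = 11 ⇒ p = 1/2, and the value is (10)·(1/2) − 8 = -3.
For Column: with q = P(1), equating A's and B's payoffs gives 11q − 9 = −11q + 3 ⇒ q = 6/11.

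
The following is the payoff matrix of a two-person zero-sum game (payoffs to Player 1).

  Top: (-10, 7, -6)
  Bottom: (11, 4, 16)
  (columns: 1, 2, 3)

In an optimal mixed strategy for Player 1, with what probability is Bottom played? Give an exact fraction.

Row minima: Top → -10, Bottom → 4; maximin = 4.
Column maxima: 1 → 11, 2 → 7, 3 → 16; minimax = 7.
4 ≠ 7, so there is no saddle point; optimal play is mixed.
3 is strictly dominated by 1 (it gives Player 1 strictly more in every row), so Player 2 never plays it.
On the remaining 2×2 (Top, Bottom vs 1, 2):
Let Player 1 play Top with probability p. Expected payoff against 1: (-10)p + 11(1−p) = −21p + 11; against 2: 7p + 4(1−p) = 3p + 4.
Setting these equal: −21p + 11 = 3p + 4 ⇒ −24p = -7 ⇒ p = 7/24, and the value is (-21)·(7/24) + 11 = 39/8.
For Player 2: with q = P(1), equating Top's and Bottom's payoffs gives −17q + 7 = 7q + 4 ⇒ q = 1/8.

17/24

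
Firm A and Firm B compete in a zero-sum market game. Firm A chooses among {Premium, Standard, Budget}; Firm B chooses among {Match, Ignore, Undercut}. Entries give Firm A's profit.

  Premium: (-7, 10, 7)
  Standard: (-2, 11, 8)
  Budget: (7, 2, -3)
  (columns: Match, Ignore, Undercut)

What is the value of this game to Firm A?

5/2

Row minima: Premium → -7, Standard → -2, Budget → -3; maximin = -2.
Column maxima: Match → 7, Ignore → 11, Undercut → 8; minimax = 7.
-2 ≠ 7, so there is no saddle point; optimal play is mixed.
Premium is strictly dominated by Standard, so Firm A never plays it.
Ignore is strictly dominated by Undercut (it gives Firm A strictly more in every row), so Firm B never plays it.
On the remaining 2×2 (Standard, Budget vs Match, Undercut):
Let Firm A play Standard with probability p. Expected payoff against Match: (-2)p + 7(1−p) = −9p + 7; against Undercut: 8p + (-3)(1−p) = 11p − 3.
Setting these equal: −9p + 7 = 11p − 3 ⇒ −20p = -10 ⇒ p = 1/2, and the value is (-9)·(1/2) + 7 = 5/2.
For Firm B: with q = P(Match), equating Standard's and Budget's payoffs gives −10q + 8 = 10q − 3 ⇒ q = 11/20.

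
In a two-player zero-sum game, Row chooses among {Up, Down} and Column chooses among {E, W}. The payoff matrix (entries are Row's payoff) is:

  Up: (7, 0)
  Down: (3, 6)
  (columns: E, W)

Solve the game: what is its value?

21/5

Row minima: Up → 0, Down → 3; maximin = 3.
Column maxima: E → 7, W → 6; minimax = 6.
3 ≠ 6, so there is no saddle point; optimal play is mixed.
Let Row play Up with probability p. Expected payoff against E: 7p + 3(1−p) = 4p + 3; against W: 0p + 6(1−p) = −6p + 6.
Setting these equal: 4p + 3 = −6p + 6 ⇒ 10p = 3 ⇒ p = 3/10, and the value is (4)·(3/10) + 3 = 21/5.
For Column: with q = P(E), equating Up's and Down's payoffs gives 7q = −3q + 6 ⇒ q = 3/5.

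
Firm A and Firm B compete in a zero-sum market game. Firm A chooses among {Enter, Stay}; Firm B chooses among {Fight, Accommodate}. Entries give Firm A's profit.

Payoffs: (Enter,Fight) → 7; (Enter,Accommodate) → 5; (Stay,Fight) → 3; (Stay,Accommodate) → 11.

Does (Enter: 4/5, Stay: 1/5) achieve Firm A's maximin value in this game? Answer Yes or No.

Yes

Against Fight this mix gives (4/5)·7 + (1/5)·3 = 31/5.
Against Accommodate this mix gives (4/5)·5 + (1/5)·11 = 31/5.
All of Firm B's active replies (Fight, Accommodate) yield 31/5, and no column does worse for Firm A. The mix makes Firm B indifferent and guarantees 31/5, so it is optimal.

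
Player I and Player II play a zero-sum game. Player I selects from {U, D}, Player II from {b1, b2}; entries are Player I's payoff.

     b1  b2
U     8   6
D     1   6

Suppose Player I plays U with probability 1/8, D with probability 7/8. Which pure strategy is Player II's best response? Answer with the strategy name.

If Player II plays b1, Player I's expected payoff is (1/8)·8 + (7/8)·1 = 15/8.
If Player II plays b2, Player I's expected payoff is (1/8)·6 + (7/8)·6 = 6.
Player II minimizes Player I's payoff; the smallest is 15/8, so the best response is b1.

b1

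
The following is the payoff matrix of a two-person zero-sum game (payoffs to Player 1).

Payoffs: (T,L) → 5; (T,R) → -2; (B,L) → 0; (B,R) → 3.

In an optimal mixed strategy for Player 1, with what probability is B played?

7/10

Row minima: T → -2, B → 0; maximin = 0.
Column maxima: L → 5, R → 3; minimax = 3.
0 ≠ 3, so there is no saddle point; optimal play is mixed.
Let Player 1 play T with probability p. Expected payoff against L: 5p + 0(1−p) = 5p; against R: (-2)p + 3(1−p) = −5p + 3.
Setting these equal: 5p = −5p + 3 ⇒ 10p = 3 ⇒ p = 3/10, and the value is (5)·(3/10) = 3/2.
For Player 2: with q = P(L), equating T's and B's payoffs gives 7q − 2 = −3q + 3 ⇒ q = 1/2.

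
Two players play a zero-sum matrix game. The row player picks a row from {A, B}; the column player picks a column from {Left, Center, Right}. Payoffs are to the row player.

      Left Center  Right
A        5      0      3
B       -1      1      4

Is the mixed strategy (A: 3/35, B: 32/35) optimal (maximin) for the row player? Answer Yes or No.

No

Against Left this mix gives (3/35)·5 + (32/35)·(-1) = -17/35.
Against Center this mix gives (3/35)·0 + (32/35)·1 = 32/35.
Against Right this mix gives (3/35)·3 + (32/35)·4 = 137/35.
The column player will play Left, holding the row player to -17/35. Shifting weight toward the row that does better against Left would raise this floor (the equalizing mix achieves 5/7 against both Left and Center), so the proposed strategy is not optimal.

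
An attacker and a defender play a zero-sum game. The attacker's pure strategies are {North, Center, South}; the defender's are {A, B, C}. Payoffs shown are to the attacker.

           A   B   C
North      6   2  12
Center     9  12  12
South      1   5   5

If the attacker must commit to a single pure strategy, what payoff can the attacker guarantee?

Row minima: North → 2, Center → 9, South → 1.
The best of these is 9.

9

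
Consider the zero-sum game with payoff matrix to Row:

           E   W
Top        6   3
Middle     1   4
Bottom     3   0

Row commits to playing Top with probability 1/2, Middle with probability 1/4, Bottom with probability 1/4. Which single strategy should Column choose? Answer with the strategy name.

W

If Column plays E, Row's expected payoff is (1/2)·6 + (1/4)·1 + (1/4)·3 = 4.
If Column plays W, Row's expected payoff is (1/2)·3 + (1/4)·4 + (1/4)·0 = 5/2.
Column minimizes Row's payoff; the smallest is 5/2, so the best response is W.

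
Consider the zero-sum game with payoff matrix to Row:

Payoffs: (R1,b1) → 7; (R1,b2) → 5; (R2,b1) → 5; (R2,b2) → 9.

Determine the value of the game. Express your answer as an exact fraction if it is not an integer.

Row minima: R1 → 5, R2 → 5; maximin = 5.
Column maxima: b1 → 7, b2 → 9; minimax = 7.
5 ≠ 7, so there is no saddle point; optimal play is mixed.
Let Row play R1 with probability p. Expected payoff against b1: 7p + 5(1−p) = 2p + 5; against b2: 5p + 9(1−p) = −4p + 9.
Setting these equal: 2p + 5 = −4p + 9 ⇒ 6p = 4 ⇒ p = 2/3, and the value is (2)·(2/3) + 5 = 19/3.
For Column: with q = P(b1), equating R1's and R2's payoffs gives 2q + 5 = −4q + 9 ⇒ q = 2/3.

19/3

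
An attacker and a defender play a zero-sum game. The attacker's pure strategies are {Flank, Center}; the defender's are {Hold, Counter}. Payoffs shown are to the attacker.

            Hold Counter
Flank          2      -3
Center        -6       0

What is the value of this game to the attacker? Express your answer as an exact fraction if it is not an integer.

Row minima: Flank → -3, Center → -6; maximin = -3.
Column maxima: Hold → 2, Counter → 0; minimax = 0.
-3 ≠ 0, so there is no saddle point; optimal play is mixed.
Let the attacker play Flank with probability p. Expected payoff against Hold: 2p + (-6)(1−p) = 8p − 6; against Counter: (-3)p + 0(1−p) = −3p.
Setting these equal: 8p − 6 = −3p ⇒ 11p = 6 ⇒ p = 6/11, and the value is (8)·(6/11) − 6 = -18/11.
For the defender: with q = P(Hold), equating Flank's and Center's payoffs gives 5q − 3 = −6q ⇒ q = 3/11.

-18/11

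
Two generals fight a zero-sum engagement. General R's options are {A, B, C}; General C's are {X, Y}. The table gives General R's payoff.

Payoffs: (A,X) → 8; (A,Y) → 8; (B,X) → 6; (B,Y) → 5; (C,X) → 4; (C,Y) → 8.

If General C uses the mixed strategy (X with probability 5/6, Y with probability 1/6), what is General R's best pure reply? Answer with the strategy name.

A

Expected payoff of A: (5/6)·8 + (1/6)·8 = 8.
Expected payoff of B: (5/6)·6 + (1/6)·5 = 35/6.
Expected payoff of C: (5/6)·4 + (1/6)·8 = 14/3.
The largest is 8, so General R's best response is A.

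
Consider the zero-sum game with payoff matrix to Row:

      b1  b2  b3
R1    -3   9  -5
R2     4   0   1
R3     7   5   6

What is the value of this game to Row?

Row minima: R1 → -5, R2 → 0, R3 → 5; maximin = 5.
Column maxima: b1 → 7, b2 → 9, b3 → 6; minimax = 6.
5 ≠ 6, so there is no saddle point; optimal play is mixed.
R2 is strictly dominated by R3, so Row never plays it.
b1 is strictly dominated by b3 (it gives Row strictly more in every row), so Column never plays it.
On the remaining 2×2 (R1, R3 vs b2, b3):
Let Row play R1 with probability p. Expected payoff against b2: 9p + 5(1−p) = 4p + 5; against b3: (-5)p + 6(1−p) = −11p + 6.
Setting these equal: 4p + 5 = −11p + 6 ⇒ 15p = 1 ⇒ p = 1/15, and the value is (4)·(1/15) + 5 = 79/15.
For Column: with q = P(b2), equating R1's and R3's payoffs gives 14q − 5 = −q + 6 ⇒ q = 11/15.

79/15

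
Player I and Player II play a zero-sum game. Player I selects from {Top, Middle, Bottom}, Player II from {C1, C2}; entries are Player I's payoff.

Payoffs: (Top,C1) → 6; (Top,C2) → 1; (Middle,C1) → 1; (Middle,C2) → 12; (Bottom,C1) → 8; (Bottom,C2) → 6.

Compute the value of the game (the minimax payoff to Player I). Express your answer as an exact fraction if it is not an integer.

90/13

Row minima: Top → 1, Middle → 1, Bottom → 6; maximin = 6.
Column maxima: C1 → 8, C2 → 12; minimax = 8.
6 ≠ 8, so there is no saddle point; optimal play is mixed.
Top is strictly dominated by Bottom, so Player I never plays it.
On the remaining 2×2 (Middle, Bottom vs C1, C2):
Let Player I play Middle with probability p. Expected payoff against C1: 1p + 8(1−p) = −7p + 8; against C2: 12p + 6(1−p) = 6p + 6.
Setting these equal: −7p + 8 = 6p + 6 ⇒ −13p = -2 ⇒ p = 2/13, and the value is (-7)·(2/13) + 8 = 90/13.
For Player II: with q = P(C1), equating Middle's and Bottom's payoffs gives −11q + 12 = 2q + 6 ⇒ q = 6/13.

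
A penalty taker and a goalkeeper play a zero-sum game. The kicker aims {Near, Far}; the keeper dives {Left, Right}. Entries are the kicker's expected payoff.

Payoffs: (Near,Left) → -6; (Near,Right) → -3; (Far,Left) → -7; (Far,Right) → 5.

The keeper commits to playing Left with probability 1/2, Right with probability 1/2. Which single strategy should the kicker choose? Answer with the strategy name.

Expected payoff of Near: (1/2)·(-6) + (1/2)·(-3) = -9/2.
Expected payoff of Far: (1/2)·(-7) + (1/2)·5 = -1.
The largest is -1, so the kicker's best response is Far.

Far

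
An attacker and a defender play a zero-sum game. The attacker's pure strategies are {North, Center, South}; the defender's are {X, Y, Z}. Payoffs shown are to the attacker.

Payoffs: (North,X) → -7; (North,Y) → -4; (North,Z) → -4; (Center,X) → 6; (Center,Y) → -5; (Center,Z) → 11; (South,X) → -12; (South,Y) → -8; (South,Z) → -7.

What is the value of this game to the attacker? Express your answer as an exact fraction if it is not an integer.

-59/14

Row minima: North → -7, Center → -5, South → -12; maximin = -5.
Column maxima: X → 6, Y → -4, Z → 11; minimax = -4.
-5 ≠ -4, so there is no saddle point; optimal play is mixed.
South is strictly dominated by North, so the attacker never plays it.
Z is strictly dominated by X (it gives the attacker strictly more in every row), so the defender never plays it.
On the remaining 2×2 (North, Center vs X, Y):
Let the attacker play North with probability p. Expected payoff against X: (-7)p + 6(1−p) = −13p + 6; against Y: (-4)p + (-5)(1−p) = p − 5.
Setting these equal: −13p + 6 = p − 5 ⇒ −14p = -11 ⇒ p = 11/14, and the value is (-13)·(11/14) + 6 = -59/14.
For the defender: with q = P(X), equating North's and Center's payoffs gives −3q − 4 = 11q − 5 ⇒ q = 1/14.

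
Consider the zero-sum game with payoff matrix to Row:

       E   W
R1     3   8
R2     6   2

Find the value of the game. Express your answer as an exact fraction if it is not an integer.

14/3

Row minima: R1 → 3, R2 → 2; maximin = 3.
Column maxima: E → 6, W → 8; minimax = 6.
3 ≠ 6, so there is no saddle point; optimal play is mixed.
Let Row play R1 with probability p. Expected payoff against E: 3p + 6(1−p) = −3p + 6; against W: 8p + 2(1−p) = 6p + 2.
Setting these equal: −3p + 6 = 6p + 2 ⇒ −9p = -4 ⇒ p = 4/9, and the value is (-3)·(4/9) + 6 = 14/3.
For Column: with q = P(E), equating R1's and R2's payoffs gives −5q + 8 = 4q + 2 ⇒ q = 2/3.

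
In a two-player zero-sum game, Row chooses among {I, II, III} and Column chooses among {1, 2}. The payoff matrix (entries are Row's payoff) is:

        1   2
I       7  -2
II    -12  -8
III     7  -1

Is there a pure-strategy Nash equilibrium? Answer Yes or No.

Yes

Row minima: I → -2, II → -12, III → -1; maximin = -1.
Column maxima: 1 → 7, 2 → -1; minimax = -1.
maximin = minimax = -1, so a saddle point exists.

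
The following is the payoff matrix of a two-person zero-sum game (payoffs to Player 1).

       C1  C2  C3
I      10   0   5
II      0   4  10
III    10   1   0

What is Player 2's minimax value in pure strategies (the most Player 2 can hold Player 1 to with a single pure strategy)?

Column maxima: C1 → 10, C2 → 4, C3 → 10.
The smallest of these is 4.

4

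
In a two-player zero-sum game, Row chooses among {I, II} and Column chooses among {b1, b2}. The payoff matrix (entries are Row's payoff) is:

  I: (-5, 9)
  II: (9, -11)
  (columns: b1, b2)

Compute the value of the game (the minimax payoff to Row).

13/17

Row minima: I → -5, II → -11; maximin = -5.
Column maxima: b1 → 9, b2 → 9; minimax = 9.
-5 ≠ 9, so there is no saddle point; optimal play is mixed.
Let Row play I with probability p. Expected payoff against b1: (-5)p + 9(1−p) = −14p + 9; against b2: 9p + (-11)(1−p) = 20p − 11.
Setting these equal: −14p + 9 = 20p − 11 ⇒ −34p = -20 ⇒ p = 10/17, and the value is (-14)·(10/17) + 9 = 13/17.
For Column: with q = P(b1), equating I's and II's payoffs gives −14q + 9 = 20q − 11 ⇒ q = 10/17.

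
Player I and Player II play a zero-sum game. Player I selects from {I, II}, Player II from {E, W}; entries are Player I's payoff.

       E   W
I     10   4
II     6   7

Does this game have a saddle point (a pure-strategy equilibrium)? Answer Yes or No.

Row minima: I → 4, II → 6; maximin = 6.
Column maxima: E → 10, W → 7; minimax = 7.
6 ≠ 7, so no pure-strategy equilibrium exists.

No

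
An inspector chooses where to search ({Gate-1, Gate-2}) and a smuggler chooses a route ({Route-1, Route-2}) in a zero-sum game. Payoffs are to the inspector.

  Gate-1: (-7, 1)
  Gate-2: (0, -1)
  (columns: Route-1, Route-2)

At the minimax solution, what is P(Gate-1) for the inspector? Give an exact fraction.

1/9

Row minima: Gate-1 → -7, Gate-2 → -1; maximin = -1.
Column maxima: Route-1 → 0, Route-2 → 1; minimax = 0.
-1 ≠ 0, so there is no saddle point; optimal play is mixed.
Let the inspector play Gate-1 with probability p. Expected payoff against Route-1: (-7)p + 0(1−p) = −7p; against Route-2: 1p + (-1)(1−p) = 2p − 1.
Setting these equal: −7p = 2p − 1 ⇒ −9p = -1 ⇒ p = 1/9, and the value is (-7)·(1/9) = -7/9.
For the smuggler: with q = P(Route-1), equating Gate-1's and Gate-2's payoffs gives −8q + 1 = q − 1 ⇒ q = 2/9.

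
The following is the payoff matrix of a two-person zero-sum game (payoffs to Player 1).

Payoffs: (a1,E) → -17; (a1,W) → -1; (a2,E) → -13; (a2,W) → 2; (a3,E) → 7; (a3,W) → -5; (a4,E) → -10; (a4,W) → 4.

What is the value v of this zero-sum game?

-11/13

Row minima: a1 → -17, a2 → -13, a3 → -5, a4 → -10; maximin = -5.
Column maxima: E → 7, W → 4; minimax = 4.
-5 ≠ 4, so there is no saddle point; optimal play is mixed.
a1 is strictly dominated by a2, so Player 1 never plays it.
a2 is strictly dominated by a4, so Player 1 never plays it.
On the remaining 2×2 (a3, a4 vs E, W):
Let Player 1 play a3 with probability p. Expected payoff against E: 7p + (-10)(1−p) = 17p − 10; against W: (-5)p + 4(1−p) = −9p + 4.
Setting these equal: 17p − 10 = −9p + 4 ⇒ 26p = 14 ⇒ p = 7/13, and the value is (17)·(7/13) − 10 = -11/13.
For Player 2: with q = P(E), equating a3's and a4's payoffs gives 12q − 5 = −14q + 4 ⇒ q = 9/26.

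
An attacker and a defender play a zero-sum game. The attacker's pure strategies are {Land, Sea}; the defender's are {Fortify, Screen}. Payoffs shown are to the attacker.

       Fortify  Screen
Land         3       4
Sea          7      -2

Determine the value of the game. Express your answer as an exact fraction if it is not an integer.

17/5

Row minima: Land → 3, Sea → -2; maximin = 3.
Column maxima: Fortify → 7, Screen → 4; minimax = 4.
3 ≠ 4, so there is no saddle point; optimal play is mixed.
Let the attacker play Land with probability p. Expected payoff against Fortify: 3p + 7(1−p) = −4p + 7; against Screen: 4p + (-2)(1−p) = 6p − 2.
Setting these equal: −4p + 7 = 6p − 2 ⇒ −10p = -9 ⇒ p = 9/10, and the value is (-4)·(9/10) + 7 = 17/5.
For the defender: with q = P(Fortify), equating Land's and Sea's payoffs gives −q + 4 = 9q − 2 ⇒ q = 3/5.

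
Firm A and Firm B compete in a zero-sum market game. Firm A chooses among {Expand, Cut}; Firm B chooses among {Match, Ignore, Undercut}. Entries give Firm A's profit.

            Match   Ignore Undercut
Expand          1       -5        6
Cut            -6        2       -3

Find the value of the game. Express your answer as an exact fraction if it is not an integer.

-2

Row minima: Expand → -5, Cut → -6; maximin = -5.
Column maxima: Match → 1, Ignore → 2, Undercut → 6; minimax = 1.
-5 ≠ 1, so there is no saddle point; optimal play is mixed.
Undercut is strictly dominated by Match (it gives Firm A strictly more in every row), so Firm B never plays it.
On the remaining 2×2 (Expand, Cut vs Match, Ignore):
Let Firm A play Expand with probability p. Expected payoff against Match: 1p + (-6)(1−p) = 7p − 6; against Ignore: (-5)p + 2(1−p) = −7p + 2.
Setting these equal: 7p − 6 = −7p + 2 ⇒ 14p = 8 ⇒ p = 4/7, and the value is (7)·(4/7) − 6 = -2.
For Firm B: with q = P(Match), equating Expand's and Cut's payoffs gives 6q − 5 = −8q + 2 ⇒ q = 1/2.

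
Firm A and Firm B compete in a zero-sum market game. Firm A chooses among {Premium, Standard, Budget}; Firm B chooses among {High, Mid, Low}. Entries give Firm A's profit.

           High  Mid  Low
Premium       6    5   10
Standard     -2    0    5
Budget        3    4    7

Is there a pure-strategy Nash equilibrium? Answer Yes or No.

Row minima: Premium → 5, Standard → -2, Budget → 3; maximin = 5.
Column maxima: High → 6, Mid → 5, Low → 10; minimax = 5.
maximin = minimax = 5, so a saddle point exists.

Yes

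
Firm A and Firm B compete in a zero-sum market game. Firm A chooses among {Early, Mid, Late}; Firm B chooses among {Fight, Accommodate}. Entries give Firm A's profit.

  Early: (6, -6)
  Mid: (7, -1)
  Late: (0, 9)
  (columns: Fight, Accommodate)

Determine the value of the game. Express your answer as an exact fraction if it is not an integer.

Row minima: Early → -6, Mid → -1, Late → 0; maximin = 0.
Column maxima: Fight → 7, Accommodate → 9; minimax = 7.
0 ≠ 7, so there is no saddle point; optimal play is mixed.
Early is strictly dominated by Mid, so Firm A never plays it.
On the remaining 2×2 (Mid, Late vs Fight, Accommodate):
Let Firm A play Mid with probability p. Expected payoff against Fight: 7p + 0(1−p) = 7p; against Accommodate: (-1)p + 9(1−p) = −10p + 9.
Setting these equal: 7p = −10p + 9 ⇒ 17p = 9 ⇒ p = 9/17, and the value is (7)·(9/17) = 63/17.
For Firm B: with q = P(Fight), equating Mid's and Late's payoffs gives 8q − 1 = −9q + 9 ⇒ q = 10/17.

63/17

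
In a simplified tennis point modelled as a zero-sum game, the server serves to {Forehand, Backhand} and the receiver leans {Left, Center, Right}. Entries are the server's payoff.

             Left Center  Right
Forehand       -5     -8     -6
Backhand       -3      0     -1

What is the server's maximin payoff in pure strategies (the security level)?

-3

Row minima: Forehand → -8, Backhand → -3.
The best of these is -3.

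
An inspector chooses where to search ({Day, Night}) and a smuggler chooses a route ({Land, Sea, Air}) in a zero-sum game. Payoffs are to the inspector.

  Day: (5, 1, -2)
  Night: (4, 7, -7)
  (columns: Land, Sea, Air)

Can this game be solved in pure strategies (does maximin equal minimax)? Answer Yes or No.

Yes

Row minima: Day → -2, Night → -7; maximin = -2.
Column maxima: Land → 5, Sea → 7, Air → -2; minimax = -2.
maximin = minimax = -2, so a saddle point exists.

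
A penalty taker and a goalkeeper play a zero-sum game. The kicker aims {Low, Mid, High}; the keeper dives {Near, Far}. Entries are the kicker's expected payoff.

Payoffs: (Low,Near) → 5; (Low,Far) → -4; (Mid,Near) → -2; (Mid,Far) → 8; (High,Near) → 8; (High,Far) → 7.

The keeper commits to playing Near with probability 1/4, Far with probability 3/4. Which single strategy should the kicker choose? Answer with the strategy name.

Expected payoff of Low: (1/4)·5 + (3/4)·(-4) = -7/4.
Expected payoff of Mid: (1/4)·(-2) + (3/4)·8 = 11/2.
Expected payoff of High: (1/4)·8 + (3/4)·7 = 29/4.
The largest is 29/4, so the kicker's best response is High.

High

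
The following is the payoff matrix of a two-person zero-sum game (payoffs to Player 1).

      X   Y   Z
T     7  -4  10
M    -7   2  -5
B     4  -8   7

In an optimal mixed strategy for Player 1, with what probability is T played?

9/20

Row minima: T → -4, M → -7, B → -8; maximin = -4.
Column maxima: X → 7, Y → 2, Z → 10; minimax = 2.
-4 ≠ 2, so there is no saddle point; optimal play is mixed.
B is strictly dominated by T, so Player 1 never plays it.
Z is strictly dominated by X (it gives Player 1 strictly more in every row), so Player 2 never plays it.
On the remaining 2×2 (T, M vs X, Y):
Let Player 1 play T with probability p. Expected payoff against X: 7p + (-7)(1−p) = 14p − 7; against Y: (-4)p + 2(1−p) = −6p + 2.
Setting these equal: 14p − 7 = −6p + 2 ⇒ 20p = 9 ⇒ p = 9/20, and the value is (14)·(9/20) − 7 = -7/10.
For Player 2: with q = P(X), equating T's and M's payoffs gives 11q − 4 = −9q + 2 ⇒ q = 3/10.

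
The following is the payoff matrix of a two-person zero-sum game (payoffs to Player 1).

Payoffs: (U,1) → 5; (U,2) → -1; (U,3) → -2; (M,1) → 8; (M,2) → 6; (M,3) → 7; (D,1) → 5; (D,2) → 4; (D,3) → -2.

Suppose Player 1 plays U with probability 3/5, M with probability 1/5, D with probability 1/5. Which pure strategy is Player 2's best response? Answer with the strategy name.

3

If Player 2 plays 1, Player 1's expected payoff is (3/5)·5 + (1/5)·8 + (1/5)·5 = 28/5.
If Player 2 plays 2, Player 1's expected payoff is (3/5)·(-1) + (1/5)·6 + (1/5)·4 = 7/5.
If Player 2 plays 3, Player 1's expected payoff is (3/5)·(-2) + (1/5)·7 + (1/5)·(-2) = -1/5.
Player 2 minimizes Player 1's payoff; the smallest is -1/5, so the best response is 3.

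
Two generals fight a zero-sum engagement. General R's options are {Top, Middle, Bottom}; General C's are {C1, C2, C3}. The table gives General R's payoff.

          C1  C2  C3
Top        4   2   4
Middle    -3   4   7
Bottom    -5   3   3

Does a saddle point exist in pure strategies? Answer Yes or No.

No

Row minima: Top → 2, Middle → -3, Bottom → -5; maximin = 2.
Column maxima: C1 → 4, C2 → 4, C3 → 7; minimax = 4.
2 ≠ 4, so no pure-strategy equilibrium exists.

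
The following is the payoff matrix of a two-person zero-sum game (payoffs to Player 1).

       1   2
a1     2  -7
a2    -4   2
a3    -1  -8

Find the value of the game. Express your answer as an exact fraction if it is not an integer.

-8/5

Row minima: a1 → -7, a2 → -4, a3 → -8; maximin = -4.
Column maxima: 1 → 2, 2 → 2; minimax = 2.
-4 ≠ 2, so there is no saddle point; optimal play is mixed.
a3 is strictly dominated by a1, so Player 1 never plays it.
On the remaining 2×2 (a1, a2 vs 1, 2):
Let Player 1 play a1 with probability p. Expected payoff against 1: 2p + (-4)(1−p) = 6p − 4; against 2: (-7)p + 2(1−p) = −9p + 2.
Setting these equal: 6p − 4 = −9p + 2 ⇒ 15p = 6 ⇒ p = 2/5, and the value is (6)·(2/5) − 4 = -8/5.
For Player 2: with q = P(1), equating a1's and a2's payoffs gives 9q − 7 = −6q + 2 ⇒ q = 3/5.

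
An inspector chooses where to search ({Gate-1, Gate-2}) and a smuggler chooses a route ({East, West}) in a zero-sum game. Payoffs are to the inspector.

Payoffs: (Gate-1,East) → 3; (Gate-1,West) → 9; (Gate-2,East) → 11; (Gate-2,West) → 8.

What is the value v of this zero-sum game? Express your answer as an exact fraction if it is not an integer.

25/3

Row minima: Gate-1 → 3, Gate-2 → 8; maximin = 8.
Column maxima: East → 11, West → 9; minimax = 9.
8 ≠ 9, so there is no saddle point; optimal play is mixed.
Let the inspector play Gate-1 with probability p. Expected payoff against East: 3p + 11(1−p) = −8p + 11; against West: 9p + 8(1−p) = p + 8.
Setting these equal: −8p + 11 = p + 8 ⇒ −9p = -3 ⇒ p = 1/3, and the value is (-8)·(1/3) + 11 = 25/3.
For the smuggler: with q = P(East), equating Gate-1's and Gate-2's payoffs gives −6q + 9 = 3q + 8 ⇒ q = 1/9.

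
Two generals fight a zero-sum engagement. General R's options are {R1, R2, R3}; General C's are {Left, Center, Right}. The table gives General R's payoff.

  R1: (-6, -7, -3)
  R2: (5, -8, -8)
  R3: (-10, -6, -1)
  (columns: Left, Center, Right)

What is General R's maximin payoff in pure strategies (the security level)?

-7

Row minima: R1 → -7, R2 → -8, R3 → -10.
The best of these is -7.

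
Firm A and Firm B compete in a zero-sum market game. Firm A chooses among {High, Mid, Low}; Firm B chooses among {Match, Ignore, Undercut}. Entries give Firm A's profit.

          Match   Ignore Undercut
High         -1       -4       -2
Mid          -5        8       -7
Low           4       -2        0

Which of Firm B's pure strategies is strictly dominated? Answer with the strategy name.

Match

Undercut holds Firm A's payoff strictly below Match in every row: -2 < -1, -7 < -5, 0 < 4.
So Match is strictly dominated for Firm B.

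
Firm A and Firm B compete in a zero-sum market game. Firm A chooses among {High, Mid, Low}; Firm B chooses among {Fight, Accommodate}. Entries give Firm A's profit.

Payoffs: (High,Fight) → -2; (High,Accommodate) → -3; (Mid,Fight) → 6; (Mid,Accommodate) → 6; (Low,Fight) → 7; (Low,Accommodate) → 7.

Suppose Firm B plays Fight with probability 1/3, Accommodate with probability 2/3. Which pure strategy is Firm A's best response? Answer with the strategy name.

Expected payoff of High: (1/3)·(-2) + (2/3)·(-3) = -8/3.
Expected payoff of Mid: (1/3)·6 + (2/3)·6 = 6.
Expected payoff of Low: (1/3)·7 + (2/3)·7 = 7.
The largest is 7, so Firm A's best response is Low.

Low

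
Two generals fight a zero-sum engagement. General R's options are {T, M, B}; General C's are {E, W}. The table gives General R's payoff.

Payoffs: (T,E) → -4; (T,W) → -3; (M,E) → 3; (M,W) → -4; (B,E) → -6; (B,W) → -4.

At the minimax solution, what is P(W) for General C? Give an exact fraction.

7/8

Row minima: T → -4, M → -4, B → -6; maximin = -4.
Column maxima: E → 3, W → -3; minimax = -3.
-4 ≠ -3, so there is no saddle point; optimal play is mixed.
B is strictly dominated by T, so General R never plays it.
On the remaining 2×2 (T, M vs E, W):
Let General R play T with probability p. Expected payoff against E: (-4)p + 3(1−p) = −7p + 3; against W: (-3)p + (-4)(1−p) = p − 4.
Setting these equal: −7p + 3 = p − 4 ⇒ −8p = -7 ⇒ p = 7/8, and the value is (-7)·(7/8) + 3 = -25/8.
For General C: with q = P(E), equating T's and M's payoffs gives −q − 3 = 7q − 4 ⇒ q = 1/8.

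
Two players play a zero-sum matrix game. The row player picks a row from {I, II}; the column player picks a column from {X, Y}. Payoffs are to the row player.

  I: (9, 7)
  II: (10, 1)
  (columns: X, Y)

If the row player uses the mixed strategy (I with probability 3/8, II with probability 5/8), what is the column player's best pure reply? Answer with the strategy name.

Y

If the column player plays X, the row player's expected payoff is (3/8)·9 + (5/8)·10 = 77/8.
If the column player plays Y, the row player's expected payoff is (3/8)·7 + (5/8)·1 = 13/4.
The column player minimizes the row player's payoff; the smallest is 13/4, so the best response is Y.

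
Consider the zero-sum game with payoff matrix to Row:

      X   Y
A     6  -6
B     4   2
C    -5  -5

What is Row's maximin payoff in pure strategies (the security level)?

2

Row minima: A → -6, B → 2, C → -5.
The best of these is 2.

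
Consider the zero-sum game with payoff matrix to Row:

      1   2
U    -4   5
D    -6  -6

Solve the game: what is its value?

-4

Row minima: U → -4, D → -6; maximin = -4.
Column maxima: 1 → -4, 2 → 5; minimax = -4.
Since maximin = minimax = -4, there is a saddle point and the value is -4.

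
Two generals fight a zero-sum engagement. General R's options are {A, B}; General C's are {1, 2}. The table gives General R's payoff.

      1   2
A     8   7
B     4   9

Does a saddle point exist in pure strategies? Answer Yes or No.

Row minima: A → 7, B → 4; maximin = 7.
Column maxima: 1 → 8, 2 → 9; minimax = 8.
7 ≠ 8, so no pure-strategy equilibrium exists.

No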